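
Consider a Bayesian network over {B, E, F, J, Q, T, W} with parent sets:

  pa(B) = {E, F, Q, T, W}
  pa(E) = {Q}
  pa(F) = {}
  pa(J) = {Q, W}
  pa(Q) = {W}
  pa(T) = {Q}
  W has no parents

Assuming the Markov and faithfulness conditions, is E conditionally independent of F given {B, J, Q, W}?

We examine all 5 paths between E and F:
  1. E → B ← F — B:collider[open] ⇒ active
  2. E ← Q → B ← F — Q:fork[blocks]; B:collider[open] ⇒ blocked
  3. E ← Q ← W → B ← F — Q:chain[blocks]; W:fork[blocks]; B:collider[open] ⇒ blocked
  4. E ← Q → T → B ← F — Q:fork[blocks]; T:chain[open]; B:collider[open] ⇒ blocked
  5. E ← Q → J ← W → B ← F — Q:fork[blocks]; J:collider[open]; W:fork[blocks]; B:collider[open] ⇒ blocked
Since the path E → B ← F is active, E and F are not d-separated given {B, J, Q, W}.

No — E and F are not d-separated given {B, J, Q, W}.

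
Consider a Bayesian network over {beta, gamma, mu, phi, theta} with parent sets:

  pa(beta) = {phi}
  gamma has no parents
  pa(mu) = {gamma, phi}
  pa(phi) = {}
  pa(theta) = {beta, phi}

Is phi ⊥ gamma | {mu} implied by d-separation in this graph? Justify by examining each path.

There is one path between phi and gamma:
Path 1: phi → mu ← gamma
  mu is a collider and mu is conditioned on, which opens it — no node blocks this path, so it is active.
Since the path phi → mu ← gamma is active, phi and gamma are not d-separated given {mu}.

No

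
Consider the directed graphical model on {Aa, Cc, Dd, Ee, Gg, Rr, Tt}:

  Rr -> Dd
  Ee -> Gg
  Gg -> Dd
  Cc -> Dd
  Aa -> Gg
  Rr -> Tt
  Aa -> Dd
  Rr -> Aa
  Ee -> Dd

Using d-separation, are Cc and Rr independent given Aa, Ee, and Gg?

We examine all 4 paths between Cc and Rr:
Path 1: Cc → Dd ← Gg ← Aa ← Rr
  Dd is a collider here and neither Dd nor any of its descendants is conditioned on, so the collider stays closed — the path is blocked at Dd.
Path 2: Cc → Dd ← Rr
  Dd is a collider here and neither Dd nor any of its descendants is conditioned on, so the collider stays closed — the path is blocked at Dd.
Path 3: Cc → Dd ← Ee → Gg ← Aa ← Rr
  Dd is a collider here and neither Dd nor any of its descendants is conditioned on, so the collider stays closed — the path is blocked at Dd.
Path 4: Cc → Dd ← Aa ← Rr
  Dd is a collider here and neither Dd nor any of its descendants is conditioned on, so the collider stays closed — the path is blocked at Dd.
Since every path is blocked, d-separation holds.

Yes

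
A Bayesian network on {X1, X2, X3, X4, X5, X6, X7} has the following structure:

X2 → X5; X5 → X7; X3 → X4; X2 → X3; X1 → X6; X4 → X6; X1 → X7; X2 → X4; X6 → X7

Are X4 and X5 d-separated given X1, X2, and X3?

Yes — X4 and X5 are d-separated given {X1, X2, X3}.

Enumerating the 4 paths from X4 to X5 and testing each for blocking by {X1, X2, X3}:
Path 1: X4 ← X2 → X5
  X2 is a fork here and X2 is conditioned on, so the path is blocked at X2.
Path 2: X4 → X6 → X7 ← X5
  X7 is a collider here and neither X7 nor any of its descendants is conditioned on, so the collider stays closed — the path is blocked at X7.
Path 3: X4 → X6 ← X1 → X7 ← X5
  X6 is a collider here and neither X6 nor any of its descendants is conditioned on, so the collider stays closed — the path is blocked at X6.
Path 4: X4 ← X3 ← X2 → X5
  X3 is a chain here and X3 is conditioned on, so the path is blocked at X3.
Every path is blocked, so X4 and X5 are d-separated given {X1, X2, X3}.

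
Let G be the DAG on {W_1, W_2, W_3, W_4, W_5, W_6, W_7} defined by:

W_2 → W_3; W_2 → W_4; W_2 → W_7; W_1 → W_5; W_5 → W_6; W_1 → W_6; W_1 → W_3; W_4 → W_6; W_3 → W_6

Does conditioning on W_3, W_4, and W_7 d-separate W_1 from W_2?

6 paths connect W_1 and W_2; each must be blocked for d-separation to hold:
  1. W_1 → W_3 ← W_2 — W_3:collider[open] ⇒ active
  2. W_1 → W_3 → W_6 ← W_4 ← W_2 — W_3:chain[blocks]; W_6:collider[blocks]; W_4:chain[blocks] ⇒ blocked
  3. W_1 → W_5 → W_6 ← W_3 ← W_2 — W_5:chain[open]; W_6:collider[blocks]; W_3:chain[blocks] ⇒ blocked
  4. W_1 → W_5 → W_6 ← W_4 ← W_2 — W_5:chain[open]; W_6:collider[blocks]; W_4:chain[blocks] ⇒ blocked
  5. W_1 → W_6 ← W_3 ← W_2 — W_6:collider[blocks]; W_3:chain[blocks] ⇒ blocked
  6. W_1 → W_6 ← W_4 ← W_2 — W_6:collider[blocks]; W_4:chain[blocks] ⇒ blocked
Because an active path exists, W_1 and W_2 are not d-separated.

No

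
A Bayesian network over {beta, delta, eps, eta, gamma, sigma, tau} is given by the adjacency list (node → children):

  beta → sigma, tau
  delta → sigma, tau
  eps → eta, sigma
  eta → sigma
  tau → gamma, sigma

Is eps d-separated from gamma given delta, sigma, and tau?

There are 6 undirected paths between eps and gamma; checking each against the conditioning set {delta, sigma, tau}:
  1. eps → sigma ← delta → tau → gamma — sigma:collider[open]; delta:fork[blocks]; tau:chain[blocks] ⇒ blocked
  2. eps → sigma ← tau → gamma — sigma:collider[open]; tau:fork[blocks] ⇒ blocked
  3. eps → sigma ← beta → tau → gamma — sigma:collider[open]; beta:fork[open]; tau:chain[blocks] ⇒ blocked
  4. eps → eta → sigma ← delta → tau → gamma — eta:chain[open]; sigma:collider[open]; delta:fork[blocks]; tau:chain[blocks] ⇒ blocked
  5. eps → eta → sigma ← tau → gamma — eta:chain[open]; sigma:collider[open]; tau:fork[blocks] ⇒ blocked
  6. eps → eta → sigma ← beta → tau → gamma — eta:chain[open]; sigma:collider[open]; beta:fork[open]; tau:chain[blocks] ⇒ blocked
Since every path is blocked, d-separation holds.

Yes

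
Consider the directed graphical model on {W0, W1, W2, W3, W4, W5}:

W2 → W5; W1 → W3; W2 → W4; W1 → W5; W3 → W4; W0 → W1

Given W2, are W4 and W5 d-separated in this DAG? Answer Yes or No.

We examine all 2 paths between W4 and W5:
Path 1: W4 ← W2 → W5
  W2 is a fork here and W2 is conditioned on, so the path is blocked at W2.
Path 2: W4 ← W3 ← W1 → W5
  W3 is a chain and W3 is not conditioned on; W1 is a fork and W1 is not conditioned on — no node blocks this path, so it is active.
At least one path is unblocked, so d-separation fails.

No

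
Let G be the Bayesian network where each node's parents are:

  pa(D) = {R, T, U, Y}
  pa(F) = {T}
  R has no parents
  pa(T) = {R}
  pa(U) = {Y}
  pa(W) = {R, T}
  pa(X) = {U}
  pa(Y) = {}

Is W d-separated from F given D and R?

We examine all 3 paths between W and F:
Path 1: W ← T → F
  T is a fork and T is not conditioned on — no node blocks this path, so it is active.
Path 2: W ← R → T → F
  R is a fork here and R is conditioned on, so the path is blocked at R.
Path 3: W ← R → D ← T → F
  R is a fork here and R is conditioned on, so the path is blocked at R.
At least one path is unblocked, so d-separation fails.

No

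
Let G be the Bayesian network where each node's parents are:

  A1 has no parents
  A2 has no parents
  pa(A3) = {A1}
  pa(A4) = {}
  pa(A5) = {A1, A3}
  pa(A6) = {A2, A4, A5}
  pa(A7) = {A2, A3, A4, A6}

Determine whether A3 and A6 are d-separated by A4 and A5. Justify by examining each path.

Yes

5 paths connect A3 and A6; each must be blocked for d-separation to hold:
  1. A3 ← A1 → A5 → A6 — A1:fork[open]; A5:chain[blocks] ⇒ blocked
  2. A3 → A7 ← A4 → A6 — A7:collider[blocks]; A4:fork[blocks] ⇒ blocked
  3. A3 → A7 ← A6 — A7:collider[blocks] ⇒ blocked
  4. A3 → A7 ← A2 → A6 — A7:collider[blocks]; A2:fork[open] ⇒ blocked
  5. A3 → A5 → A6 — A5:chain[blocks] ⇒ blocked
Since every path is blocked, d-separation holds.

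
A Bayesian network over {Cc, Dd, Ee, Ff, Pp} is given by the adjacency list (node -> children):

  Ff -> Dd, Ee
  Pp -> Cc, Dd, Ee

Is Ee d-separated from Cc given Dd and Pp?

There are 2 undirected paths between Ee and Cc; checking each against the conditioning set {Dd, Pp}:
Path 1: Ee ← Ff → Dd ← Pp → Cc
  Pp is a fork here and Pp is conditioned on, so the path is blocked at Pp.
Path 2: Ee ← Pp → Cc
  Pp is a fork here and Pp is conditioned on, so the path is blocked at Pp.
Since every path is blocked, d-separation holds.

Yes — Ee and Cc are d-separated given {Dd, Pp}.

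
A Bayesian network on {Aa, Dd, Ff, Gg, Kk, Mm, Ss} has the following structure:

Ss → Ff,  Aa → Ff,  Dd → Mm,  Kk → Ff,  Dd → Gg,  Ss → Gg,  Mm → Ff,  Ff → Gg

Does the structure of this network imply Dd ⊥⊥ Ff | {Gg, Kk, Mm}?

No

There are 3 undirected paths between Dd and Ff; checking each against the conditioning set {Gg, Kk, Mm}:
Path 1: Dd → Mm → Ff
  Mm is a chain here and Mm is conditioned on, so the path is blocked at Mm.
Path 2: Dd → Gg ← Ff
  Gg is a collider and Gg is conditioned on, which opens it — no node blocks this path, so it is active.
Path 3: Dd → Gg ← Ss → Ff
  Gg is a collider and Gg is conditioned on, which opens it; Ss is a fork and Ss is not conditioned on — no node blocks this path, so it is active.
At least one path is unblocked, so d-separation fails.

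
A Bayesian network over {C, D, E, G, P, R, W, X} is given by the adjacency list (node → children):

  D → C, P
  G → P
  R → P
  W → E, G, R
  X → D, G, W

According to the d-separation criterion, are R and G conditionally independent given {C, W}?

6 paths connect R and G; each must be blocked for d-separation to hold:
Path 1: R → P ← D ← X → G
  P is a collider here and neither P nor any of its descendants is conditioned on, so the collider stays closed — the path is blocked at P.
Path 2: R → P ← D ← X → W → G
  P is a collider here and neither P nor any of its descendants is conditioned on, so the collider stays closed — the path is blocked at P.
Path 3: R → P ← G
  P is a collider here and neither P nor any of its descendants is conditioned on, so the collider stays closed — the path is blocked at P.
Path 4: R ← W → G
  W is a fork here and W is conditioned on, so the path is blocked at W.
Path 5: R ← W ← X → D → P ← G
  W is a chain here and W is conditioned on, so the path is blocked at W.
Path 6: R ← W ← X → G
  W is a chain here and W is conditioned on, so the path is blocked at W.
Every path is blocked, so R and G are d-separated given {C, W}.

Yes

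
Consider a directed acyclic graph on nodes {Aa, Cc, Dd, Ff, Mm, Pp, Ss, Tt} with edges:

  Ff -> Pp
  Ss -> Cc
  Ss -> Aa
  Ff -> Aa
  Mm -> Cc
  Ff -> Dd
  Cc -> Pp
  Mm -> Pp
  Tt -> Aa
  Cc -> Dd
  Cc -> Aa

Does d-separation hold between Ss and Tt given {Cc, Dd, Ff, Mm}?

5 paths connect Ss and Tt; each must be blocked for d-separation to hold:
  1. Ss → Aa ← Tt — Aa:collider[blocks] ⇒ blocked
  2. Ss → Cc → Aa ← Tt — Cc:chain[blocks]; Aa:collider[blocks] ⇒ blocked
  3. Ss → Cc ← Mm → Pp ← Ff → Aa ← Tt — Cc:collider[open]; Mm:fork[blocks]; Pp:collider[blocks]; Ff:fork[blocks]; Aa:collider[blocks] ⇒ blocked
  4. Ss → Cc → Pp ← Ff → Aa ← Tt — Cc:chain[blocks]; Pp:collider[blocks]; Ff:fork[blocks]; Aa:collider[blocks] ⇒ blocked
  5. Ss → Cc → Dd ← Ff → Aa ← Tt — Cc:chain[blocks]; Dd:collider[open]; Ff:fork[blocks]; Aa:collider[blocks] ⇒ blocked
Since every path is blocked, d-separation holds.

Yes — Ss and Tt are d-separated given {Cc, Dd, Ff, Mm}.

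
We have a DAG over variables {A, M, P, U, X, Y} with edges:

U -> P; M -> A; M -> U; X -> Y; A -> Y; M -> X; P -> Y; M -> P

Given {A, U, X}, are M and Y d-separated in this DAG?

No

4 paths connect M and Y; each must be blocked for d-separation to hold:
Path 1: M → U → P → Y
  U is a chain here and U is conditioned on, so the path is blocked at U.
Path 2: M → X → Y
  X is a chain here and X is conditioned on, so the path is blocked at X.
Path 3: M → P → Y
  P is a chain and P is not conditioned on — no node blocks this path, so it is active.
Path 4: M → A → Y
  A is a chain here and A is conditioned on, so the path is blocked at A.
Since the path M → P → Y is active, M and Y are not d-separated given {A, U, X}.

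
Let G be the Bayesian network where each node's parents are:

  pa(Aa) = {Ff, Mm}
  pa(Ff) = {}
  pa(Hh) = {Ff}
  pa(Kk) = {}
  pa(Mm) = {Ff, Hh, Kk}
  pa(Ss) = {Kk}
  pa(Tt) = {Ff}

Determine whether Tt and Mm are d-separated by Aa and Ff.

Enumerating the 3 paths from Tt to Mm and testing each for blocking by {Aa, Ff}:
Path 1: Tt ← Ff → Aa ← Mm
  Ff is a fork here and Ff is conditioned on, so the path is blocked at Ff.
Path 2: Tt ← Ff → Mm
  Ff is a fork here and Ff is conditioned on, so the path is blocked at Ff.
Path 3: Tt ← Ff → Hh → Mm
  Ff is a fork here and Ff is conditioned on, so the path is blocked at Ff.
All paths are blocked; Tt ⊥ Mm | {Aa, Ff} holds.

Yes — Tt and Mm are d-separated given {Aa, Ff}.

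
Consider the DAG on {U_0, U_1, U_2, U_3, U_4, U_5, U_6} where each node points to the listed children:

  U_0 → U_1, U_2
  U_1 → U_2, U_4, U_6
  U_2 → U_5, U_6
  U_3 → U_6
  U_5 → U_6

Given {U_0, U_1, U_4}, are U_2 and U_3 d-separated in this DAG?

We examine all 4 paths between U_2 and U_3:
Path 1: U_2 ← U_0 → U_1 → U_6 ← U_3
  U_0 is a fork here and U_0 is conditioned on, so the path is blocked at U_0.
Path 2: U_2 ← U_1 → U_6 ← U_3
  U_1 is a fork here and U_1 is conditioned on, so the path is blocked at U_1.
Path 3: U_2 → U_5 → U_6 ← U_3
  U_6 is a collider here and neither U_6 nor any of its descendants is conditioned on, so the collider stays closed — the path is blocked at U_6.
Path 4: U_2 → U_6 ← U_3
  U_6 is a collider here and neither U_6 nor any of its descendants is conditioned on, so the collider stays closed — the path is blocked at U_6.
Every path is blocked, so U_2 and U_3 are d-separated given {U_0, U_1, U_4}.

Yes — U_2 and U_3 are d-separated given {U_0, U_1, U_4}.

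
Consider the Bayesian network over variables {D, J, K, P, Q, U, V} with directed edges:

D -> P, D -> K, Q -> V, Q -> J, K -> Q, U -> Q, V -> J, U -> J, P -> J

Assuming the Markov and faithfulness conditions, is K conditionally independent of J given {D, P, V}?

No

4 paths connect K and J; each must be blocked for d-separation to hold:
Path 1: K → Q → J
  Q is a chain and Q is not conditioned on — no node blocks this path, so it is active.
Path 2: K → Q ← U → J
  Q is a collider and its descendant V is conditioned on, which opens it; U is a fork and U is not conditioned on — no node blocks this path, so it is active.
Path 3: K → Q → V → J
  V is a chain here and V is conditioned on, so the path is blocked at V.
Path 4: K ← D → P → J
  D is a fork here and D is conditioned on, so the path is blocked at D.
Since the path K → Q → J is active, K and J are not d-separated given {D, P, V}.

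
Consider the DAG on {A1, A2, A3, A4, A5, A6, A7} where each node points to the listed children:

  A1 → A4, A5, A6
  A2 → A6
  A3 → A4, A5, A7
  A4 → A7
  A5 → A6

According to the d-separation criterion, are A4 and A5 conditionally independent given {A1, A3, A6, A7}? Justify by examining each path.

4 paths connect A4 and A5; each must be blocked for d-separation to hold:
Path 1: A4 ← A3 → A5
  A3 is a fork here and A3 is conditioned on, so the path is blocked at A3.
Path 2: A4 → A7 ← A3 → A5
  A3 is a fork here and A3 is conditioned on, so the path is blocked at A3.
Path 3: A4 ← A1 → A5
  A1 is a fork here and A1 is conditioned on, so the path is blocked at A1.
Path 4: A4 ← A1 → A6 ← A5
  A1 is a fork here and A1 is conditioned on, so the path is blocked at A1.
All paths are blocked; A4 ⊥ A5 | {A1, A3, A6, A7} holds.

Yes — A4 and A5 are d-separated given {A1, A3, A6, A7}.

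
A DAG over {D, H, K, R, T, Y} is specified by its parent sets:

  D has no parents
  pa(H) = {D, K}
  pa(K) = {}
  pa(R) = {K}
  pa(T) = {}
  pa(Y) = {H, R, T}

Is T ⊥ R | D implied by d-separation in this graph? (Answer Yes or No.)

2 paths connect T and R; each must be blocked for d-separation to hold:
  1. T → Y ← R — Y:collider[blocks] ⇒ blocked
  2. T → Y ← H ← K → R — Y:collider[blocks]; H:chain[open]; K:fork[open] ⇒ blocked
Since every path is blocked, d-separation holds.

Yes — T and R are d-separated given {D}.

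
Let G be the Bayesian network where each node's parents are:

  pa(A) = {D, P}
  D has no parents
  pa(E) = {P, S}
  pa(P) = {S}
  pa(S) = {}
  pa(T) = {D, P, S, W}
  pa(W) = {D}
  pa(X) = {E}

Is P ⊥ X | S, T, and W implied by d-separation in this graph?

Enumerating the 5 paths from P to X and testing each for blocking by {S, T, W}:
Path 1: P ← S → E → X
  S is a fork here and S is conditioned on, so the path is blocked at S.
Path 2: P → A ← D → W → T ← S → E → X
  A is a collider here and neither A nor any of its descendants is conditioned on, so the collider stays closed — the path is blocked at A.
Path 3: P → A ← D → T ← S → E → X
  A is a collider here and neither A nor any of its descendants is conditioned on, so the collider stays closed — the path is blocked at A.
Path 4: P → E → X
  E is a chain and E is not conditioned on — no node blocks this path, so it is active.
Path 5: P → T ← S → E → X
  S is a fork here and S is conditioned on, so the path is blocked at S.
Since the path P → E → X is active, P and X are not d-separated given {S, T, W}.

No — P and X are not d-separated given {S, T, W}.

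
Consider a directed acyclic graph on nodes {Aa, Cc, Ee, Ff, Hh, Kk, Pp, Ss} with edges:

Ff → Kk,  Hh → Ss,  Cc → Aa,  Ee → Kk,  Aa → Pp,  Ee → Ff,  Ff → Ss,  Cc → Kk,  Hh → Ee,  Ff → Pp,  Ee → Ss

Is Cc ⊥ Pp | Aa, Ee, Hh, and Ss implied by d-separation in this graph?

We examine all 5 paths between Cc and Pp:
Path 1: Cc → Kk ← Ee → Ss ← Ff → Pp
  Kk is a collider here and neither Kk nor any of its descendants is conditioned on, so the collider stays closed — the path is blocked at Kk.
Path 2: Cc → Kk ← Ee ← Hh → Ss ← Ff → Pp
  Kk is a collider here and neither Kk nor any of its descendants is conditioned on, so the collider stays closed — the path is blocked at Kk.
Path 3: Cc → Kk ← Ee → Ff → Pp
  Kk is a collider here and neither Kk nor any of its descendants is conditioned on, so the collider stays closed — the path is blocked at Kk.
Path 4: Cc → Kk ← Ff → Pp
  Kk is a collider here and neither Kk nor any of its descendants is conditioned on, so the collider stays closed — the path is blocked at Kk.
Path 5: Cc → Aa → Pp
  Aa is a chain here and Aa is conditioned on, so the path is blocked at Aa.
Since every path is blocked, d-separation holds.

Yes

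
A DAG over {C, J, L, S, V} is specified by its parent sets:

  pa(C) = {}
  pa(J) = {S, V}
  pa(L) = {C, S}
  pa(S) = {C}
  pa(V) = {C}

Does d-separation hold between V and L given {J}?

No — V and L are not d-separated given {J}.

There are 4 undirected paths between V and L; checking each against the conditioning set {J}:
Path 1: V → J ← S → L
  J is a collider and J is conditioned on, which opens it; S is a fork and S is not conditioned on — no node blocks this path, so it is active.
Path 2: V → J ← S ← C → L
  J is a collider and J is conditioned on, which opens it; S is a chain and S is not conditioned on; C is a fork and C is not conditioned on — no node blocks this path, so it is active.
Path 3: V ← C → L
  C is a fork and C is not conditioned on — no node blocks this path, so it is active.
Path 4: V ← C → S → L
  C is a fork and C is not conditioned on; S is a chain and S is not conditioned on — no node blocks this path, so it is active.
At least one path is unblocked, so d-separation fails.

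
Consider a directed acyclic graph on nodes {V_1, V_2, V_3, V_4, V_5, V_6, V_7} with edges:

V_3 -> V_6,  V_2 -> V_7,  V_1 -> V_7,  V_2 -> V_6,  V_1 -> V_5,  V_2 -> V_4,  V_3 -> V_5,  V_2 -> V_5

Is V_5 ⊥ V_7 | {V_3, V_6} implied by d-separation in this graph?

No

We examine all 3 paths between V_5 and V_7:
Path 1: V_5 ← V_1 → V_7
  V_1 is a fork and V_1 is not conditioned on — no node blocks this path, so it is active.
Path 2: V_5 ← V_2 → V_7
  V_2 is a fork and V_2 is not conditioned on — no node blocks this path, so it is active.
Path 3: V_5 ← V_3 → V_6 ← V_2 → V_7
  V_3 is a fork here and V_3 is conditioned on, so the path is blocked at V_3.
At least one path is unblocked, so d-separation fails.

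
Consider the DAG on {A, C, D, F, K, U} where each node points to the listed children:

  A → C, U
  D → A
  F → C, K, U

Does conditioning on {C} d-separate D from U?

No — D and U are not d-separated given {C}.

We examine all 2 paths between D and U:
  1. D → A → C ← F → U — A:chain[open]; C:collider[open]; F:fork[open] ⇒ active
  2. D → A → U — A:chain[open] ⇒ active
At least one path is unblocked, so d-separation fails.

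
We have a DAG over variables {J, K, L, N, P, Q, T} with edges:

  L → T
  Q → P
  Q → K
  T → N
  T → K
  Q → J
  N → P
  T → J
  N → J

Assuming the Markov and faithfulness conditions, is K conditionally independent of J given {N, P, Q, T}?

Yes

Enumerating the 6 paths from K to J and testing each for blocking by {N, P, Q, T}:
Path 1: K ← T → N → P ← Q → J
  T is a fork here and T is conditioned on, so the path is blocked at T.
Path 2: K ← T → N → J
  T is a fork here and T is conditioned on, so the path is blocked at T.
Path 3: K ← T → J
  T is a fork here and T is conditioned on, so the path is blocked at T.
Path 4: K ← Q → P ← N ← T → J
  Q is a fork here and Q is conditioned on, so the path is blocked at Q.
Path 5: K ← Q → P ← N → J
  Q is a fork here and Q is conditioned on, so the path is blocked at Q.
Path 6: K ← Q → J
  Q is a fork here and Q is conditioned on, so the path is blocked at Q.
Every path is blocked, so K and J are d-separated given {N, P, Q, T}.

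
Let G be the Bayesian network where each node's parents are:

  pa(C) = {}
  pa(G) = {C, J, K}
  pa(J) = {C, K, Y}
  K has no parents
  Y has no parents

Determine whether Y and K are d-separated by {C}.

Yes — Y and K are d-separated given {C}.

There are 3 undirected paths between Y and K; checking each against the conditioning set {C}:
Path 1: Y → J ← K
  J is a collider here and neither J nor any of its descendants is conditioned on, so the collider stays closed — the path is blocked at J.
Path 2: Y → J ← C → G ← K
  J is a collider here and neither J nor any of its descendants is conditioned on, so the collider stays closed — the path is blocked at J.
Path 3: Y → J → G ← K
  G is a collider here and neither G nor any of its descendants is conditioned on, so the collider stays closed — the path is blocked at G.
All paths are blocked; Y ⊥ K | {C} holds.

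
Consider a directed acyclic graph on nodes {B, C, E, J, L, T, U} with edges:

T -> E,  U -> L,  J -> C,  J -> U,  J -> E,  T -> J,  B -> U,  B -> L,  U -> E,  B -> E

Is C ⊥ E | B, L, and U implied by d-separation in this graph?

No

Enumerating the 5 paths from C to E and testing each for blocking by {B, L, U}:
Path 1: C ← J → E
  J is a fork and J is not conditioned on — no node blocks this path, so it is active.
Path 2: C ← J ← T → E
  J is a chain and J is not conditioned on; T is a fork and T is not conditioned on — no node blocks this path, so it is active.
Path 3: C ← J → U ← B → E
  B is a fork here and B is conditioned on, so the path is blocked at B.
Path 4: C ← J → U → E
  U is a chain here and U is conditioned on, so the path is blocked at U.
Path 5: C ← J → U → L ← B → E
  U is a chain here and U is conditioned on, so the path is blocked at U.
Since the path C ← J → E is active, C and E are not d-separated given {B, L, U}.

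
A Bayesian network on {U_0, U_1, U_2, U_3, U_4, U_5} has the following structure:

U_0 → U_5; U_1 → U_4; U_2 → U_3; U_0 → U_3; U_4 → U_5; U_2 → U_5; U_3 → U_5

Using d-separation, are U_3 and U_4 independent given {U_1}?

Yes

There are 3 undirected paths between U_3 and U_4; checking each against the conditioning set {U_1}:
  1. U_3 → U_5 ← U_4 — U_5:collider[blocks] ⇒ blocked
  2. U_3 ← U_0 → U_5 ← U_4 — U_0:fork[open]; U_5:collider[blocks] ⇒ blocked
  3. U_3 ← U_2 → U_5 ← U_4 — U_2:fork[open]; U_5:collider[blocks] ⇒ blocked
Every path is blocked, so U_3 and U_4 are d-separated given {U_1}.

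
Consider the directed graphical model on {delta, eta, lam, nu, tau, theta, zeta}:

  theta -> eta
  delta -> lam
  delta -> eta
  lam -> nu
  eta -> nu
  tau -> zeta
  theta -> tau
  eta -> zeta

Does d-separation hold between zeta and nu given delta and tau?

4 paths connect zeta and nu; each must be blocked for d-separation to hold:
Path 1: zeta ← tau ← theta → eta ← delta → lam → nu
  tau is a chain here and tau is conditioned on, so the path is blocked at tau.
Path 2: zeta ← tau ← theta → eta → nu
  tau is a chain here and tau is conditioned on, so the path is blocked at tau.
Path 3: zeta ← eta ← delta → lam → nu
  delta is a fork here and delta is conditioned on, so the path is blocked at delta.
Path 4: zeta ← eta → nu
  eta is a fork and eta is not conditioned on — no node blocks this path, so it is active.
At least one path is unblocked, so d-separation fails.

No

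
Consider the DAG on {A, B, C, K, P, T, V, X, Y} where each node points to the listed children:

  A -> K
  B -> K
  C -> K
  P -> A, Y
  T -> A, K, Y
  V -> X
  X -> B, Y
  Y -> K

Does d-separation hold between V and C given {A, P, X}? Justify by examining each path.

6 paths connect V and C; each must be blocked for d-separation to hold:
Path 1: V → X → B → K ← C
  X is a chain here and X is conditioned on, so the path is blocked at X.
Path 2: V → X → Y ← P → A → K ← C
  X is a chain here and X is conditioned on, so the path is blocked at X.
Path 3: V → X → Y ← P → A ← T → K ← C
  X is a chain here and X is conditioned on, so the path is blocked at X.
Path 4: V → X → Y → K ← C
  X is a chain here and X is conditioned on, so the path is blocked at X.
Path 5: V → X → Y ← T → K ← C
  X is a chain here and X is conditioned on, so the path is blocked at X.
Path 6: V → X → Y ← T → A → K ← C
  X is a chain here and X is conditioned on, so the path is blocked at X.
Since every path is blocked, d-separation holds.

Yes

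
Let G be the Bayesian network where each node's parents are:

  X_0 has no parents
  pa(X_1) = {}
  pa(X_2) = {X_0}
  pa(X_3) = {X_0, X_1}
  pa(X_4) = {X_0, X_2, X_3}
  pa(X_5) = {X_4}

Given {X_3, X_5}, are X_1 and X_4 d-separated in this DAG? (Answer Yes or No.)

No

Enumerating the 3 paths from X_1 to X_4 and testing each for blocking by {X_3, X_5}:
Path 1: X_1 → X_3 ← X_0 → X_4
  X_3 is a collider and X_3 is conditioned on, which opens it; X_0 is a fork and X_0 is not conditioned on — no node blocks this path, so it is active.
Path 2: X_1 → X_3 ← X_0 → X_2 → X_4
  X_3 is a collider and X_3 is conditioned on, which opens it; X_0 is a fork and X_0 is not conditioned on; X_2 is a chain and X_2 is not conditioned on — no node blocks this path, so it is active.
Path 3: X_1 → X_3 → X_4
  X_3 is a chain here and X_3 is conditioned on, so the path is blocked at X_3.
Because an active path exists, X_1 and X_4 are not d-separated.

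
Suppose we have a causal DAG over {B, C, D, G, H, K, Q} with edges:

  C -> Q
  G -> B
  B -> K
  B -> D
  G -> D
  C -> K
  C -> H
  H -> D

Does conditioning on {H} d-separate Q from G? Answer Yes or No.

There are 4 undirected paths between Q and G; checking each against the conditioning set {H}:
Path 1: Q ← C → K ← B ← G
  K is a collider here and neither K nor any of its descendants is conditioned on, so the collider stays closed — the path is blocked at K.
Path 2: Q ← C → K ← B → D ← G
  K is a collider here and neither K nor any of its descendants is conditioned on, so the collider stays closed — the path is blocked at K.
Path 3: Q ← C → H → D ← G
  H is a chain here and H is conditioned on, so the path is blocked at H.
Path 4: Q ← C → H → D ← B ← G
  H is a chain here and H is conditioned on, so the path is blocked at H.
Since every path is blocked, d-separation holds.

Yes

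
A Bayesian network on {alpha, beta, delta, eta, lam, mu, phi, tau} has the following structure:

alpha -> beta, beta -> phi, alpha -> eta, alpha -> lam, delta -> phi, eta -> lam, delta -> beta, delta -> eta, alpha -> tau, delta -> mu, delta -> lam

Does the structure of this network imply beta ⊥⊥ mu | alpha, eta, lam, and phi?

Enumerating the 6 paths from beta to mu and testing each for blocking by {alpha, eta, lam, phi}:
Path 1: beta → phi ← delta → mu
  phi is a collider and phi is conditioned on, which opens it; delta is a fork and delta is not conditioned on — no node blocks this path, so it is active.
Path 2: beta ← delta → mu
  delta is a fork and delta is not conditioned on — no node blocks this path, so it is active.
Path 3: beta ← alpha → eta ← delta → mu
  alpha is a fork here and alpha is conditioned on, so the path is blocked at alpha.
Path 4: beta ← alpha → eta → lam ← delta → mu
  alpha is a fork here and alpha is conditioned on, so the path is blocked at alpha.
Path 5: beta ← alpha → lam ← eta ← delta → mu
  alpha is a fork here and alpha is conditioned on, so the path is blocked at alpha.
Path 6: beta ← alpha → lam ← delta → mu
  alpha is a fork here and alpha is conditioned on, so the path is blocked at alpha.
Because an active path exists, beta and mu are not d-separated.

No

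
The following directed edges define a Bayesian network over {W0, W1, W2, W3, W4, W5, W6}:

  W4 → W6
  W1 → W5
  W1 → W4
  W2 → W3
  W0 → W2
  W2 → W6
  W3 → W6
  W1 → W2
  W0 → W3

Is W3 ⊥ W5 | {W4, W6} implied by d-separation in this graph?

6 paths connect W3 and W5; each must be blocked for d-separation to hold:
  1. W3 ← W2 → W6 ← W4 ← W1 → W5 — W2:fork[open]; W6:collider[open]; W4:chain[blocks]; W1:fork[open] ⇒ blocked
  2. W3 ← W2 ← W1 → W5 — W2:chain[open]; W1:fork[open] ⇒ active
  3. W3 → W6 ← W2 ← W1 → W5 — W6:collider[open]; W2:chain[open]; W1:fork[open] ⇒ active
  4. W3 → W6 ← W4 ← W1 → W5 — W6:collider[open]; W4:chain[blocks]; W1:fork[open] ⇒ blocked
  5. W3 ← W0 → W2 → W6 ← W4 ← W1 → W5 — W0:fork[open]; W2:chain[open]; W6:collider[open]; W4:chain[blocks]; W1:fork[open] ⇒ blocked
  6. W3 ← W0 → W2 ← W1 → W5 — W0:fork[open]; W2:collider[open]; W1:fork[open] ⇒ active
At least one path is unblocked, so d-separation fails.

No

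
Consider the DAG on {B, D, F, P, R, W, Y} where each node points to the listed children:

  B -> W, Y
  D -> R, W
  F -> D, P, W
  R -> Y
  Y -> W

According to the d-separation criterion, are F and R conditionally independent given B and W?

No

We examine all 6 paths between F and R:
Path 1: F → D → R
  D is a chain and D is not conditioned on — no node blocks this path, so it is active.
Path 2: F → D → W ← B → Y ← R
  B is a fork here and B is conditioned on, so the path is blocked at B.
Path 3: F → D → W ← Y ← R
  D is a chain and D is not conditioned on; W is a collider and W is conditioned on, which opens it; Y is a chain and Y is not conditioned on — no node blocks this path, so it is active.
Path 4: F → W ← D → R
  W is a collider and W is conditioned on, which opens it; D is a fork and D is not conditioned on — no node blocks this path, so it is active.
Path 5: F → W ← B → Y ← R
  B is a fork here and B is conditioned on, so the path is blocked at B.
Path 6: F → W ← Y ← R
  W is a collider and W is conditioned on, which opens it; Y is a chain and Y is not conditioned on — no node blocks this path, so it is active.
Since the path F → D → R is active, F and R are not d-separated given {B, W}.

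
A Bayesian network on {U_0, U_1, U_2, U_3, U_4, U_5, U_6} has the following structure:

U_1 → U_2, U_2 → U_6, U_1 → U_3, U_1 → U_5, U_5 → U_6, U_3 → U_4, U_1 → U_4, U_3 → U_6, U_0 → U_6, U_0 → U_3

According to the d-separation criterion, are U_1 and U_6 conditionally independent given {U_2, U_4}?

No

We examine all 6 paths between U_1 and U_6:
Path 1: U_1 → U_2 → U_6
  U_2 is a chain here and U_2 is conditioned on, so the path is blocked at U_2.
Path 2: U_1 → U_4 ← U_3 → U_6
  U_4 is a collider and U_4 is conditioned on, which opens it; U_3 is a fork and U_3 is not conditioned on — no node blocks this path, so it is active.
Path 3: U_1 → U_4 ← U_3 ← U_0 → U_6
  U_4 is a collider and U_4 is conditioned on, which opens it; U_3 is a chain and U_3 is not conditioned on; U_0 is a fork and U_0 is not conditioned on — no node blocks this path, so it is active.
Path 4: U_1 → U_3 → U_6
  U_3 is a chain and U_3 is not conditioned on — no node blocks this path, so it is active.
Path 5: U_1 → U_3 ← U_0 → U_6
  U_3 is a collider and its descendant U_4 is conditioned on, which opens it; U_0 is a fork and U_0 is not conditioned on — no node blocks this path, so it is active.
Path 6: U_1 → U_5 → U_6
  U_5 is a chain and U_5 is not conditioned on — no node blocks this path, so it is active.
At least one path is unblocked, so d-separation fails.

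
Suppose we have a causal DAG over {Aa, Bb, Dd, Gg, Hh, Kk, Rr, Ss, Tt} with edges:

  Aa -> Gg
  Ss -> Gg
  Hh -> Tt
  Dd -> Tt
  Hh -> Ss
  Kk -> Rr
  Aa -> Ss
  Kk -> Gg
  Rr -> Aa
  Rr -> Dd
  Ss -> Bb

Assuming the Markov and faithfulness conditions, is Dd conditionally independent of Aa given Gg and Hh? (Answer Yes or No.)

No

6 paths connect Dd and Aa; each must be blocked for d-separation to hold:
Path 1: Dd → Tt ← Hh → Ss → Gg ← Kk → Rr → Aa
  Tt is a collider here and neither Tt nor any of its descendants is conditioned on, so the collider stays closed — the path is blocked at Tt.
Path 2: Dd → Tt ← Hh → Ss → Gg ← Aa
  Tt is a collider here and neither Tt nor any of its descendants is conditioned on, so the collider stays closed — the path is blocked at Tt.
Path 3: Dd → Tt ← Hh → Ss ← Aa
  Tt is a collider here and neither Tt nor any of its descendants is conditioned on, so the collider stays closed — the path is blocked at Tt.
Path 4: Dd ← Rr ← Kk → Gg ← Ss ← Aa
  Rr is a chain and Rr is not conditioned on; Kk is a fork and Kk is not conditioned on; Gg is a collider and Gg is conditioned on, which opens it; Ss is a chain and Ss is not conditioned on — no node blocks this path, so it is active.
Path 5: Dd ← Rr ← Kk → Gg ← Aa
  Rr is a chain and Rr is not conditioned on; Kk is a fork and Kk is not conditioned on; Gg is a collider and Gg is conditioned on, which opens it — no node blocks this path, so it is active.
Path 6: Dd ← Rr → Aa
  Rr is a fork and Rr is not conditioned on — no node blocks this path, so it is active.
Since the path Dd ← Rr ← Kk → Gg ← Ss ← Aa is active, Dd and Aa are not d-separated given {Gg, Hh}.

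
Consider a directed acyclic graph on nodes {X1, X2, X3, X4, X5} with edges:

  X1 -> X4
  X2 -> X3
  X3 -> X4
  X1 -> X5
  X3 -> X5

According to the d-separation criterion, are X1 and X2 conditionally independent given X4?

No

There are 2 undirected paths between X1 and X2; checking each against the conditioning set {X4}:
Path 1: X1 → X5 ← X3 ← X2
  X5 is a collider here and neither X5 nor any of its descendants is conditioned on, so the collider stays closed — the path is blocked at X5.
Path 2: X1 → X4 ← X3 ← X2
  X4 is a collider and X4 is conditioned on, which opens it; X3 is a chain and X3 is not conditioned on — no node blocks this path, so it is active.
At least one path is unblocked, so d-separation fails.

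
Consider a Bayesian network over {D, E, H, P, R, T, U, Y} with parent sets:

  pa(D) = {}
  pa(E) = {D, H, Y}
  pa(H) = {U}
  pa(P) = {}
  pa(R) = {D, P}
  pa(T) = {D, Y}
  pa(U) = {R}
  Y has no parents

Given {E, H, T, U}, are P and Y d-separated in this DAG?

4 paths connect P and Y; each must be blocked for d-separation to hold:
Path 1: P → R → U → H → E ← Y
  U is a chain here and U is conditioned on, so the path is blocked at U.
Path 2: P → R → U → H → E ← D → T ← Y
  U is a chain here and U is conditioned on, so the path is blocked at U.
Path 3: P → R ← D → E ← Y
  R is a collider and its descendant E is conditioned on, which opens it; D is a fork and D is not conditioned on; E is a collider and E is conditioned on, which opens it — no node blocks this path, so it is active.
Path 4: P → R ← D → T ← Y
  R is a collider and its descendant E is conditioned on, which opens it; D is a fork and D is not conditioned on; T is a collider and T is conditioned on, which opens it — no node blocks this path, so it is active.
Since the path P → R ← D → E ← Y is active, P and Y are not d-separated given {E, H, T, U}.

No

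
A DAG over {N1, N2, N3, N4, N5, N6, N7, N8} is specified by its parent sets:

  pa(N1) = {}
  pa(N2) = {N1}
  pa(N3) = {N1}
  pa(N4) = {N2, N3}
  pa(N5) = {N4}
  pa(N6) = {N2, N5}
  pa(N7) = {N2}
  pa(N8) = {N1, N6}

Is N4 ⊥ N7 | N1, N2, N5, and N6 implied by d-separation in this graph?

Enumerating the 5 paths from N4 to N7 and testing each for blocking by {N1, N2, N5, N6}:
  1. N4 ← N3 ← N1 → N8 ← N6 ← N2 → N7 — N3:chain[open]; N1:fork[blocks]; N8:collider[blocks]; N6:chain[blocks]; N2:fork[blocks] ⇒ blocked
  2. N4 ← N3 ← N1 → N2 → N7 — N3:chain[open]; N1:fork[blocks]; N2:chain[blocks] ⇒ blocked
  3. N4 ← N2 → N7 — N2:fork[blocks] ⇒ blocked
  4. N4 → N5 → N6 → N8 ← N1 → N2 → N7 — N5:chain[blocks]; N6:chain[blocks]; N8:collider[blocks]; N1:fork[blocks]; N2:chain[blocks] ⇒ blocked
  5. N4 → N5 → N6 ← N2 → N7 — N5:chain[blocks]; N6:collider[open]; N2:fork[blocks] ⇒ blocked
Since every path is blocked, d-separation holds.

Yes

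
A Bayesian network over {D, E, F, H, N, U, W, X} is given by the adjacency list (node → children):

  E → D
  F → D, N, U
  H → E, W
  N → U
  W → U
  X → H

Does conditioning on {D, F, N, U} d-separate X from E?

There are 3 undirected paths between X and E; checking each against the conditioning set {D, F, N, U}:
Path 1: X → H → W → U ← N ← F → D ← E
  N is a chain here and N is conditioned on, so the path is blocked at N.
Path 2: X → H → W → U ← F → D ← E
  F is a fork here and F is conditioned on, so the path is blocked at F.
Path 3: X → H → E
  H is a chain and H is not conditioned on — no node blocks this path, so it is active.
At least one path is unblocked, so d-separation fails.

No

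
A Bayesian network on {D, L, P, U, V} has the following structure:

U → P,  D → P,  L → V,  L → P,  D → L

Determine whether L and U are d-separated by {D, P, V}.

There are 2 undirected paths between L and U; checking each against the conditioning set {D, P, V}:
Path 1: L → P ← U
  P is a collider and P is conditioned on, which opens it — no node blocks this path, so it is active.
Path 2: L ← D → P ← U
  D is a fork here and D is conditioned on, so the path is blocked at D.
Since the path L → P ← U is active, L and U are not d-separated given {D, P, V}.

No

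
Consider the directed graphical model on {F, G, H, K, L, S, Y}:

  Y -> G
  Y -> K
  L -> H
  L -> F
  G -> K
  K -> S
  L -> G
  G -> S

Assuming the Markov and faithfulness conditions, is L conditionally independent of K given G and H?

No

3 paths connect L and K; each must be blocked for d-separation to hold:
Path 1: L → G → K
  G is a chain here and G is conditioned on, so the path is blocked at G.
Path 2: L → G ← Y → K
  G is a collider and G is conditioned on, which opens it; Y is a fork and Y is not conditioned on — no node blocks this path, so it is active.
Path 3: L → G → S ← K
  G is a chain here and G is conditioned on, so the path is blocked at G.
Because an active path exists, L and K are not d-separated.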